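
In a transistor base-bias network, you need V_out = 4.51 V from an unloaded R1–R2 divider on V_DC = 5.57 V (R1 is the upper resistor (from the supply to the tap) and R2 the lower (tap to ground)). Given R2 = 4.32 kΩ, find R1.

Required fraction k = V_out/V_DC = 0.8097.
R1 = R2·(1/k − 1) = 4.32 × 0.2350 = 1.015 kΩ.

R1 ≈ 1.02 kΩ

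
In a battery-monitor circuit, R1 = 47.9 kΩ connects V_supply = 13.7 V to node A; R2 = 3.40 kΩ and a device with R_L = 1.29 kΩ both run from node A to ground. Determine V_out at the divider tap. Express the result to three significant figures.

The load sits in parallel with R2, giving an effective lower resistance R2' = R2·R_L/(R2+R_L) = 0.9352 kΩ.
Then V_out = V_supply · R2'/(R1 + R2') = 13.7 × 0.9352/48.84 = 0.2624 V.

V_out ≈ 0.262 V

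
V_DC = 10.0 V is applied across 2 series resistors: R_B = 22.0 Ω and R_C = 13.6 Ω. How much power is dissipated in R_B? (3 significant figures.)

P ≈ 1.74 W

The common current is I = 10.0/35.60 = 0.2809 A.
V(R_B) = I·R = 6.180 V; P = V·I = 6.180 × 0.2809 = 1.736 W.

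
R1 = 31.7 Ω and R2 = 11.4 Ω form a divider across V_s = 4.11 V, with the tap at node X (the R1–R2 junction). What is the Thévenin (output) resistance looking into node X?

R_th ≈ 8.38 Ω

Looking into X with the source shorted: R_th = R1·R2/(R1+R2) = 31.70 × 11.4/43.10 = 8.385 Ω.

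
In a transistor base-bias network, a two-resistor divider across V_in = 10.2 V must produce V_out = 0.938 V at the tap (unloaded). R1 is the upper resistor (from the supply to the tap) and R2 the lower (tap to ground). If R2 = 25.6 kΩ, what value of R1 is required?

R1 ≈ 253 kΩ

Required fraction k = V_out/V_in = 0.09196.
Rearranging, R1 = R2·(1−k)/k = 25.6 × 9.874 = 252.8 kΩ.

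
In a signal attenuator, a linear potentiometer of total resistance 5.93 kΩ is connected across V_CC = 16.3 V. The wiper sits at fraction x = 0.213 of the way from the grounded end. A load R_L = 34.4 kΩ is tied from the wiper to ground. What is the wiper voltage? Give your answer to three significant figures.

Lower segment x·R_p = 1.263 kΩ; upper segment (1−x)·R_p = 4.667 kΩ.
Lower segment in parallel with the load: 1.263 ‖ 34.4 = 1.218 kΩ.
V_out = 16.3 × 1.218/(4.667 + 1.218) = 3.374 V.
(Unloaded: V_out = x·V_CC = 3.47 V.)

V_out ≈ 3.37 V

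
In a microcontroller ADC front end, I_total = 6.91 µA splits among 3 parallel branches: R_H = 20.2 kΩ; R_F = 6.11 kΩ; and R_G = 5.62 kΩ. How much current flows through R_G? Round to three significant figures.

I ≈ 3.14 µA

Total conductance ΣG = 1/20.2 + 1/6.11 + 1/5.62 = 0.3911 (units of 1/kΩ).
R_G takes the fraction G_k/ΣG = 0.1779/0.3911 = 0.4550, so I = 6.91 × 0.4550 = 3.144 µA.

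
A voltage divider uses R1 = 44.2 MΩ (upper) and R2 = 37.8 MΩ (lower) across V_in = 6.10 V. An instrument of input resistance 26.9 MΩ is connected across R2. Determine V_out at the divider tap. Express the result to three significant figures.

The load sits in parallel with R2, giving an effective lower resistance R2' = R2·R_L/(R2+R_L) = 15.72 MΩ.
Then V_out = V_in · R2'/(R1 + R2') = 6.10 × 15.72/59.92 = 1.600 V.

V_out ≈ 1.60 V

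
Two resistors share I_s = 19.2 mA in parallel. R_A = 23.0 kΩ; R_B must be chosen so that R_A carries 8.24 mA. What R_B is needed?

R_B ≈ 17.3 kΩ

In a two-way split, I_A/I_s = R_B/(R_A + R_B).
With f = 0.4292, R_B = R_A · f/(1−f) = 23.0 × 0.7518 = 17.29 kΩ.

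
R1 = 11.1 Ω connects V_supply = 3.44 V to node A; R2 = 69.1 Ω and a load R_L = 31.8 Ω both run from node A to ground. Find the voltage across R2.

R2 ‖ R_L = (69.1 × 31.8)/(69.1 + 31.8) = 21.78 Ω.
Now apply the divider: V_out = 3.44 × 0.6624 = 2.279 V.
(Unloaded it would be 2.96 V; the load pulls it down.)

V_out ≈ 2.28 V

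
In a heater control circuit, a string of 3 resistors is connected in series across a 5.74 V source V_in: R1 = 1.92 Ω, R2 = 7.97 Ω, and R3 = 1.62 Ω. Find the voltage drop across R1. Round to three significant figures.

V ≈ 0.957 V

Series total: ΣR = 1.92 + 7.97 + 1.62 = 11.51 Ω.
Voltage divider: V = V_in · (1.920 / 11.51) = 5.74 × 0.1668 = 0.9575 V.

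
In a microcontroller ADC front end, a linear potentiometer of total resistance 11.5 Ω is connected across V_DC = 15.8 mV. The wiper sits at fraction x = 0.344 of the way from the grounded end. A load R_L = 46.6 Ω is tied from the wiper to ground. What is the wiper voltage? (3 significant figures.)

V_out ≈ 5.15 mV

The pot divides into 7.544 Ω above the wiper and 3.956 Ω below.
Lower segment in parallel with the load: 3.956 ‖ 46.6 = 3.646 Ω.
V_out = 15.8 × 3.646/(7.544 + 3.646) = 5.148 mV.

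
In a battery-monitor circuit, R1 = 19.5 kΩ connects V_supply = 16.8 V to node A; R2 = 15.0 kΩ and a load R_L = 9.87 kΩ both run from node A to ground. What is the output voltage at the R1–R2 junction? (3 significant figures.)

First combine the lower leg with the load: R2 ‖ R_L = 5.953 kΩ.
Now apply the divider: V_out = 16.8 × 0.2339 = 3.929 V.

V_out ≈ 3.93 V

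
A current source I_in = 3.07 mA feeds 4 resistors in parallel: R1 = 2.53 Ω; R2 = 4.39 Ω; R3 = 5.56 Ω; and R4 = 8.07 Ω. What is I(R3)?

ΣG = 1/2.53 + 1/4.39 + 1/5.56 + 1/8.07 = 0.9268.
Current divider: I(R3) = I_in · G_k/ΣG = 3.07 × (0.1799/0.9268) = 3.07 × 0.1941 = 0.5958 mA.

I ≈ 0.596 mA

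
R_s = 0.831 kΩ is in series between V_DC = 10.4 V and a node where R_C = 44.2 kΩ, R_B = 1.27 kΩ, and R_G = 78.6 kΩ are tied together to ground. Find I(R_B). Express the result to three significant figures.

Parallel bank: R_p = 1/(1/44.2 + 1/1.27 + 1/78.6) = 1.215 kΩ.
V_A by voltage divider: V_A = 10.4 × 1.215/(0.831 + 1.215) = 6.177 V.
I(R_B) = V_A / R_B = 6.177/1.27 = 4.864 mA.

I ≈ 4.86 mA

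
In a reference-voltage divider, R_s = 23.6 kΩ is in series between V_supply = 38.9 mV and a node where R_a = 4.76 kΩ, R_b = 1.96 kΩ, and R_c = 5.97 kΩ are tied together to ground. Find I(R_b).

I ≈ 0.904 µA

Parallel bank: R_p = 1/(1/4.76 + 1/1.96 + 1/5.97) = 1.126 kΩ.
Node voltage V_A = V_supply · R_p/(R_s + R_p) = 38.9 × 0.04555 = 1.772 mV.
Branch current I = V_A/R_b = 1.772/1.96 = 0.9041 µA.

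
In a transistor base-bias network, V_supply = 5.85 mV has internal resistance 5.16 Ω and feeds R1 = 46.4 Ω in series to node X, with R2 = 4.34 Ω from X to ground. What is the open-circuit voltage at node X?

V_th ≈ 0.454 mV

R1' = 5.16 + 46.4 = 51.56 Ω (source resistance + R1).
V_th is the unloaded tap voltage: V_supply · R2/(R1'+R2) = 5.85 × 0.07764 = 0.4542 mV.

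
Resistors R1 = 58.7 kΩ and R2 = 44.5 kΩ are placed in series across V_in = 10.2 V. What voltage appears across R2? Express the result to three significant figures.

ΣR = 58.7 + 44.5 = 103.2 kΩ.
V = V_in · R/ΣR = 10.2 × 0.4312 = 4.398 V.

V ≈ 4.40 V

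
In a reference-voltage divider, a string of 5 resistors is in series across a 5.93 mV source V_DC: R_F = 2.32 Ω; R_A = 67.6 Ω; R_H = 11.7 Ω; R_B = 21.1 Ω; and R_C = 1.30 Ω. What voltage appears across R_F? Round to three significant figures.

Total series resistance ΣR = 2.32 + 67.6 + 11.7 + 21.1 + 1.30 = 104.0 Ω.
Voltage divider: V = V_DC · (2.320 / 104.0) = 5.93 × 0.02230 = 0.1323 mV.

V ≈ 0.132 mV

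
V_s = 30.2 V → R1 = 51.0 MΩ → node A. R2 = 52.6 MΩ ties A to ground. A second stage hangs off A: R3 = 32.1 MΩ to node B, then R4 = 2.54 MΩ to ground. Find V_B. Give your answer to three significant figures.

Looking into the second stage from A: R3 + R4 = 34.64 MΩ appears in parallel with R2.
R2 ‖ (R3+R4) = 20.89 MΩ.
So V_A = 30.2 × 0.2905 = 8.774 V.
Stage 2 is unloaded, so V_B = V_A · R4/(R3+R4) = 8.774 × 2.54/34.64 = 0.6434 V.

V_B ≈ 0.643 V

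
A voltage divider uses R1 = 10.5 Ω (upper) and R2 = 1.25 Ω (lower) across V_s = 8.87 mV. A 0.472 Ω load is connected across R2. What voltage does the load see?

The load sits in parallel with R2, giving an effective lower resistance R2' = R2·R_L/(R2+R_L) = 0.3426 Ω.
Voltage divider with the loaded lower leg: V_out = 8.87 × 0.3426/(10.5 + 0.3426) = 8.87 × 0.03160 = 0.2803 mV.
(Unloaded it would be 0.944 mV; the load pulls it down.)

V_out ≈ 0.280 mV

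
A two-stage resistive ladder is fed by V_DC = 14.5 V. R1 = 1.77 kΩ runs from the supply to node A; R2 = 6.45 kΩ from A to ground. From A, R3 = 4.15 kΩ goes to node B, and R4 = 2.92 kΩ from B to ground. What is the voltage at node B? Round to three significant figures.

Looking into the second stage from A: R3 + R4 = 7.070 kΩ appears in parallel with R2.
R2 ‖ (R3+R4) = 3.373 kΩ.
V_A = 14.5 × 3.373/(1.77 + 3.373) = 9.510 V.
Then the unloaded second divider: V_B = V_A × R4/(R3+R4) = 9.510 × 0.4130 = 3.928 V.

V_B ≈ 3.93 V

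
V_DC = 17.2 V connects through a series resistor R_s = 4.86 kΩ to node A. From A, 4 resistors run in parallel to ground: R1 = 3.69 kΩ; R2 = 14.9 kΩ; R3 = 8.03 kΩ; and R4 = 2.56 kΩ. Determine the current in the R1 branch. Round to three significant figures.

Combine the parallel branches: R_p = (1/3.69 + 1/14.9 + 1/8.03 + 1/2.56)⁻¹ = 1.172 kΩ.
V_A = 17.2 × 1.172/6.032 = 3.342 V.
I(R1) = V_A / R1 = 3.342/3.69 = 0.9056 mA.
(Check via current divider: I_total = 2.851 mA; share G_k/ΣG = 0.3176 → same result.)

I ≈ 0.906 mA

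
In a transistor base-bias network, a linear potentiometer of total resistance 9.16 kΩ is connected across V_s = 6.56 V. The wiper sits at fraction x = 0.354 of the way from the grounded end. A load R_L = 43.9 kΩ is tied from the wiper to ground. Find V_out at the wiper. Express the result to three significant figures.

Lower segment x·R_p = 3.243 kΩ; upper segment (1−x)·R_p = 5.917 kΩ.
(x·R_p) ‖ R_L = 3.020 kΩ.
V_out = 6.56 × 3.020/(5.917 + 3.020) = 2.216 V.

V_out ≈ 2.22 V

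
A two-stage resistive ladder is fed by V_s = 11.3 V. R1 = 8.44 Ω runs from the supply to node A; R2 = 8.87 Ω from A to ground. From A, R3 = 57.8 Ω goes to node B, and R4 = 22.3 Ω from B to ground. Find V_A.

V_A ≈ 5.49 V

Looking into the second stage from A: R3 + R4 = 80.10 Ω appears in parallel with R2.
R2 ‖ (R3+R4) = 7.986 Ω.
First divider: V_A = V_s · 7.986/(8.44 + 7.986) = 5.494 V.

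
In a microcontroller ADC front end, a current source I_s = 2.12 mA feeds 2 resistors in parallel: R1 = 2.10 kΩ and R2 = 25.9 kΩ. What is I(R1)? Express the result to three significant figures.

For two parallel branches, I_k = I_s · (other R)/(sum of R).
So I = 2.12 × 25.9/28.00 = 1.961 mA.

I ≈ 1.96 mA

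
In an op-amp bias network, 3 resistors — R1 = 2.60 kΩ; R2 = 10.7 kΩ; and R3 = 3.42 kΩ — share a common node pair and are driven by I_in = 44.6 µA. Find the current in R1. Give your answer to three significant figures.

I ≈ 22.3 µA

ΣG = 1/2.60 + 1/10.7 + 1/3.42 = 0.7705.
By the current-divider rule, I = I_in · G_k/ΣG = 44.6 × 0.4992 = 22.26 µA.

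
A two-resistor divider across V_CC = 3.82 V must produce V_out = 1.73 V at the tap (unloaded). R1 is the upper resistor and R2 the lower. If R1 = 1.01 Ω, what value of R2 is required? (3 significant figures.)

The divider ratio is R2/(R1+R2) = 1.73/3.82 = 0.4529.
So R2 = R1 · V_out/(V_CC − V_out) = 1.01 × 1.73/(3.82 − 1.73) = 1.01 × 0.8278 = 0.8360 Ω.

R2 ≈ 0.836 Ω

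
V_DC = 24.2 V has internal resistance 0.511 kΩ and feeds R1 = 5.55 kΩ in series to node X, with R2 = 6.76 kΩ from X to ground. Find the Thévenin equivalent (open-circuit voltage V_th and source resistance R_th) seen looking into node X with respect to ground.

R1' = 0.511 + 5.55 = 6.061 kΩ (source resistance + R1).
With X open, the divider is unloaded: V_th = 24.2 × 6.76/12.82 = 12.76 V.
Zeroing V_DC shorts the top of R1' to ground, so R_th = R1' ‖ R2 = 3.196 kΩ.

V_th ≈ 12.8 V, R_th ≈ 3.20 kΩ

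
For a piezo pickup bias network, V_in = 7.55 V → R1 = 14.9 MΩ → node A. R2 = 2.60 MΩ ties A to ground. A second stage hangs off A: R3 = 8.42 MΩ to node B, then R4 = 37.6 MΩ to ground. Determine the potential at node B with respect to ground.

Node A sees R2 in parallel with the series input of stage 2, R3 + R4 = 46.02 MΩ.
R2 ‖ (R3+R4) = 2.461 MΩ.
So V_A = 7.55 × 0.1418 = 1.070 V.
V_B = V_A × 0.8170 = 0.8744 V.

V_B ≈ 0.874 V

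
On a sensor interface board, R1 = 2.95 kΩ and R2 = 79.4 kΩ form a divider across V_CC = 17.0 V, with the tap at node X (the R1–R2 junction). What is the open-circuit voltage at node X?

V_th ≈ 16.4 V

V_th is the unloaded tap voltage: V_CC · R2/(R1+R2) = 17.0 × 0.9642 = 16.39 V.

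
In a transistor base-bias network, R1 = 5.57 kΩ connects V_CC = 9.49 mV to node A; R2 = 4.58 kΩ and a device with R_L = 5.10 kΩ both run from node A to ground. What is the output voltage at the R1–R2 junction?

First combine the lower leg with the load: R2 ‖ R_L = 2.413 kΩ.
Voltage divider with the loaded lower leg: V_out = 9.49 × 2.413/(5.57 + 2.413) = 9.49 × 0.3023 = 2.869 mV.
(Unloaded it would be 4.28 mV; the load pulls it down.)

V_out ≈ 2.87 mV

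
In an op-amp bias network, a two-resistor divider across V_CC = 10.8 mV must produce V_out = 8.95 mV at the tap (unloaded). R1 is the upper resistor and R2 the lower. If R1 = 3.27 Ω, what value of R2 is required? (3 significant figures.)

Required fraction k = V_out/V_CC = 0.8287.
R2 = R1 · 0.8287/(1 − 0.8287) = 15.82 Ω.

R2 ≈ 15.8 Ω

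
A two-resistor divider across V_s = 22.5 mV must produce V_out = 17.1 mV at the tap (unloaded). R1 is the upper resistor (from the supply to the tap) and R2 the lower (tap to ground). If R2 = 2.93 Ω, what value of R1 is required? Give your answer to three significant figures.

The divider ratio is R2/(R1+R2) = 17.1/22.5 = 0.7600.
Rearranging, R1 = R2·(1−k)/k = 2.93 × 0.3158 = 0.9253 Ω.

R1 ≈ 0.925 Ω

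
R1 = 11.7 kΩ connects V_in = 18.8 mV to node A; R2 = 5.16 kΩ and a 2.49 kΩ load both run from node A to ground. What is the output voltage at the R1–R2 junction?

V_out ≈ 2.36 mV

First combine the lower leg with the load: R2 ‖ R_L = 1.680 kΩ.
Now apply the divider: V_out = 18.8 × 0.1255 = 2.360 mV.
(Unloaded it would be 5.75 mV; the load pulls it down.)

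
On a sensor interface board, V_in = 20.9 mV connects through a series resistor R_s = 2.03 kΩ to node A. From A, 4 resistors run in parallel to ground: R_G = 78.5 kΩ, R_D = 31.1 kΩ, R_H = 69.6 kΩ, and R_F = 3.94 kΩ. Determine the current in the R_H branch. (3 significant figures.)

I ≈ 0.184 µA

Combine the parallel branches: R_p = (1/78.5 + 1/31.1 + 1/69.6 + 1/3.94)⁻¹ = 3.194 kΩ.
V_A = 20.9 × 3.194/5.224 = 12.78 mV.
Branch current I = V_A/R_H = 12.78/69.6 = 0.1836 µA.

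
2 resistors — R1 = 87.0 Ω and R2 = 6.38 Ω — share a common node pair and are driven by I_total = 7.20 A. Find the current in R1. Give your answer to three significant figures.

With just two branches, the current splits inversely with resistance.
So I = 7.20 × 6.38/93.38 = 0.4919 A.

I ≈ 0.492 A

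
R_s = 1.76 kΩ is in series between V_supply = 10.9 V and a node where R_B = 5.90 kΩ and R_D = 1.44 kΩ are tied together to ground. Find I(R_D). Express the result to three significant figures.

Parallel bank: R_p = 1/(1/5.90 + 1/1.44) = 1.157 kΩ.
V_A by voltage divider: V_A = 10.9 × 1.157/(1.76 + 1.157) = 4.324 V.
I(R_D) = V_A / R_D = 4.324/1.44 = 3.003 mA.
(Check via current divider: I_total = 3.736 mA; share G_k/ΣG = 0.8038 → same result.)

I ≈ 3.00 mA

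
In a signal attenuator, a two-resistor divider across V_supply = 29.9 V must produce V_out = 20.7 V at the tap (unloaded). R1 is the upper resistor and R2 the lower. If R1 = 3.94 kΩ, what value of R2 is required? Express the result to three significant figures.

R2 ≈ 8.87 kΩ

The divider ratio is R2/(R1+R2) = 20.7/29.9 = 0.6923.
R2 = R1 · 0.6923/(1 − 0.6923) = 8.865 kΩ.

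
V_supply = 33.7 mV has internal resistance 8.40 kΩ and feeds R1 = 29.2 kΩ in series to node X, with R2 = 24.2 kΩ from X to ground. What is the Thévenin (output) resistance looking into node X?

R_th ≈ 14.7 kΩ

R1' = 8.40 + 29.2 = 37.60 kΩ (source resistance + R1).
With V_supply suppressed (replaced by a short), R_th = R1' ‖ R2 = (37.60 × 24.2)/(37.60 + 24.2) = 14.72 kΩ.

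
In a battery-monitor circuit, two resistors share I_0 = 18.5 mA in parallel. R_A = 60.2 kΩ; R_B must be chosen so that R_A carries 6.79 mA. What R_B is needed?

R_B ≈ 34.9 kΩ

The fraction through R_A equals R_B/(R_A+R_B).
With f = 0.3670, R_B = R_A · f/(1−f) = 60.2 × 0.5798 = 34.91 kΩ.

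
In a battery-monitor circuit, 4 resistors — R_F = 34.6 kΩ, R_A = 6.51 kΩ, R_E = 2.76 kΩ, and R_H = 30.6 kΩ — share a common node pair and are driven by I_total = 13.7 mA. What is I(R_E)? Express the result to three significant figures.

Conductances: ΣG = 1/34.6 + 1/6.51 + 1/2.76 + 1/30.6 = 0.5775 (1/kΩ).
By the current-divider rule, I = I_total · G_k/ΣG = 13.7 × 0.6274 = 8.595 mA.

I ≈ 8.60 mA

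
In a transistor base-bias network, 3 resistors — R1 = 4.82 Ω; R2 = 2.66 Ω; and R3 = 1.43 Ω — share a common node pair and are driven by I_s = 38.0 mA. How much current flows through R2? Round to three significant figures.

Conductances: ΣG = 1/4.82 + 1/2.66 + 1/1.43 = 1.283 (1/Ω).
By the current-divider rule, I = I_s · G_k/ΣG = 38.0 × 0.2931 = 11.14 mA.

I ≈ 11.1 mA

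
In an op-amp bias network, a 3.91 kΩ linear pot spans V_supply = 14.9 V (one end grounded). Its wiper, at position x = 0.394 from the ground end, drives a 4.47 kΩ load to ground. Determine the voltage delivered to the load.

V_out ≈ 4.86 V

Split the track: R_lower = x·R_p = 1.541 kΩ, R_upper = (1−x)·R_p = 2.369 kΩ.
R_L loads the lower segment: effective lower R = 1.146 kΩ.
V_out = 14.9 × 1.146/(2.369 + 1.146) = 4.856 V.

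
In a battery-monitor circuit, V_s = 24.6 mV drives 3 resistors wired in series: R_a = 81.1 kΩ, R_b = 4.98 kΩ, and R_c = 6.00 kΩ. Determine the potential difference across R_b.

ΣR = 81.1 + 4.98 + 6.00 = 92.08 kΩ.
V = V_s · R/ΣR = 24.6 × 0.05408 = 1.330 mV.

V ≈ 1.33 mV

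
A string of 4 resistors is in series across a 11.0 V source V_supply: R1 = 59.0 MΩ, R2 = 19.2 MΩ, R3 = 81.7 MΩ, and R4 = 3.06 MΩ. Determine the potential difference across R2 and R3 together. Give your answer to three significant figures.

V ≈ 6.81 V

ΣR = 59.0 + 19.2 + 81.7 + 3.06 = 163.0 MΩ.
R_{R2..R3} = 19.2 + 81.7 = 100.9 MΩ.
V = V_supply · R/ΣR = 11.0 × 0.6192 = 6.811 V.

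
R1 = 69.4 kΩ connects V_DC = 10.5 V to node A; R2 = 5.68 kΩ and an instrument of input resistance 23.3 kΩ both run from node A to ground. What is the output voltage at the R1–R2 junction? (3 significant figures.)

V_out ≈ 0.648 V

First combine the lower leg with the load: R2 ‖ R_L = 4.567 kΩ.
Voltage divider with the loaded lower leg: V_out = 10.5 × 4.567/(69.4 + 4.567) = 10.5 × 0.06174 = 0.6483 V.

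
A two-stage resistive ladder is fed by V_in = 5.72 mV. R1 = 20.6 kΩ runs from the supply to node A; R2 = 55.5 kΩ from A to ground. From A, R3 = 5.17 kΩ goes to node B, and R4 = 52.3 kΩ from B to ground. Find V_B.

V_B ≈ 3.01 mV

Looking into the second stage from A: R3 + R4 = 57.47 kΩ appears in parallel with R2.
R2 ‖ (R3+R4) = 28.23 kΩ.
V_A = 5.72 × 28.23/(20.6 + 28.23) = 3.307 mV.
Stage 2 is unloaded, so V_B = V_A · R4/(R3+R4) = 3.307 × 52.3/57.47 = 3.010 mV.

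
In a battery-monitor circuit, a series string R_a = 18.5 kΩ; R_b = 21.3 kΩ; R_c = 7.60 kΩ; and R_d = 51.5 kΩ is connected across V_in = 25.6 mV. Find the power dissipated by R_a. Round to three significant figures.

ΣR = 98.90 kΩ → I = 25.6/98.90 = 0.2588 µA.
V(R_a) = I·R = 4.789 mV; P = V·I = 4.789 × 0.2588 = 1.240 nW.

P ≈ 1.24 nW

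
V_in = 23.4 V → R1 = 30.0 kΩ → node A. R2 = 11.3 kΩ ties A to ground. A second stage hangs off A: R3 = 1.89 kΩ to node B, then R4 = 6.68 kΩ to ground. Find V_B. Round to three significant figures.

V_B ≈ 2.55 V

Looking into the second stage from A: R3 + R4 = 8.570 kΩ appears in parallel with R2.
Effective lower resistance at A: R2 ‖ 8.570 = 4.874 kΩ.
First divider: V_A = V_in · 4.874/(30.0 + 4.874) = 3.270 V.
Then the unloaded second divider: V_B = V_A × R4/(R3+R4) = 3.270 × 0.7795 = 2.549 V.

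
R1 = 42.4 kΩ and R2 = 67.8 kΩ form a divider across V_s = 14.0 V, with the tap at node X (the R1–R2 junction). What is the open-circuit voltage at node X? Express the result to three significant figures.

V_th ≈ 8.61 V

With X open, the divider is unloaded: V_th = 14.0 × 67.8/110.2 = 8.613 V.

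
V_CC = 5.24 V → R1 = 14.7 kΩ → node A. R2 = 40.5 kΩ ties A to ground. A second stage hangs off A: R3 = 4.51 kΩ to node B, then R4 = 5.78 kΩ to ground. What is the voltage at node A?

The second stage (R3 + R4 = 10.29 kΩ) loads node A in parallel with R2.
Effective lower resistance at A: R2 ‖ 10.29 = 8.205 kΩ.
So V_A = 5.24 × 0.3582 = 1.877 V.

V_A ≈ 1.88 V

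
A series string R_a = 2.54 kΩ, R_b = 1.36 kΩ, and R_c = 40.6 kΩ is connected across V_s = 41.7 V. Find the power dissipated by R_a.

P ≈ 2.23 mW

ΣR = 44.50 kΩ → I = 41.7/44.50 = 0.9371 mA.
P = I²R = 0.8781 × 2.54 = 2.230 mW.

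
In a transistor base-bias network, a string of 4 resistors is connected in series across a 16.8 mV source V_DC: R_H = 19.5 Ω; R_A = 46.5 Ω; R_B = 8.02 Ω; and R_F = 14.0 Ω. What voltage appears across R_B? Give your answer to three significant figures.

Total series resistance ΣR = 19.5 + 46.5 + 8.02 + 14.0 = 88.02 Ω.
Voltage divider: V = V_DC · (8.020 / 88.02) = 16.8 × 0.09112 = 1.531 mV.

V ≈ 1.53 mV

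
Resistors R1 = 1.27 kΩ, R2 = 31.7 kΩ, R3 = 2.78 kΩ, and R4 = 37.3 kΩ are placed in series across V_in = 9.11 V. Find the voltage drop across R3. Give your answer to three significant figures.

V ≈ 0.347 V

Series total: ΣR = 1.27 + 31.7 + 2.78 + 37.3 = 73.05 kΩ.
V = V_in · R/ΣR = 9.11 × 0.03806 = 0.3467 V.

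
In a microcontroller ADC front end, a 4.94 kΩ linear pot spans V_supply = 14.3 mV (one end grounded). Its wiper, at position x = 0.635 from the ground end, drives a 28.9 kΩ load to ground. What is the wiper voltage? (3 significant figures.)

Lower segment x·R_p = 3.137 kΩ; upper segment (1−x)·R_p = 1.803 kΩ.
Lower segment in parallel with the load: 3.137 ‖ 28.9 = 2.830 kΩ.
Then V_out = V_supply · 2.830/(1.803 + 2.830) = 8.734 mV.
(Unloaded: V_out = x·V_supply = 9.08 mV.)

V_out ≈ 8.73 mV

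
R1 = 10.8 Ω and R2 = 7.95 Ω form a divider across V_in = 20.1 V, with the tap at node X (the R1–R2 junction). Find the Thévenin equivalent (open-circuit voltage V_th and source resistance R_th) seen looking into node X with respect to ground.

V_th is the unloaded tap voltage: V_in · R2/(R1+R2) = 20.1 × 0.4240 = 8.522 V.
Looking into X with the source shorted: R_th = R1·R2/(R1+R2) = 10.80 × 7.95/18.75 = 4.579 Ω.

V_th ≈ 8.52 V, R_th ≈ 4.58 Ω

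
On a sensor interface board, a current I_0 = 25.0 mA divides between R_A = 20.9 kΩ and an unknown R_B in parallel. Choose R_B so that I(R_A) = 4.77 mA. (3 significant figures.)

R_B ≈ 4.93 kΩ

In a two-way split, I_A/I_0 = R_B/(R_A + R_B).
4.77/25.0 = R_B/(R_A + R_B) → R_B = R_A · (0.1908)/(1 − 0.1908) = 20.9 × 0.2358 = 4.928 kΩ.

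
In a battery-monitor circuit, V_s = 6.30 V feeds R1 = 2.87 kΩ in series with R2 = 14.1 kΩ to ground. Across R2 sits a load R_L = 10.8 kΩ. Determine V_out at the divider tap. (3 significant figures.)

The load sits in parallel with R2, giving an effective lower resistance R2' = R2·R_L/(R2+R_L) = 6.116 kΩ.
Now apply the divider: V_out = 6.30 × 0.6806 = 4.288 V.
(Unloaded it would be 5.23 V; the load pulls it down.)

V_out ≈ 4.29 V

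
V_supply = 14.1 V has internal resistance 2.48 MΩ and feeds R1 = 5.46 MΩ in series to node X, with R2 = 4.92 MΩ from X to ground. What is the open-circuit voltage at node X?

R1' = 2.48 + 5.46 = 7.940 MΩ (source resistance + R1).
With X open, the divider is unloaded: V_th = 14.1 × 4.92/12.86 = 5.394 V.

V_th ≈ 5.39 V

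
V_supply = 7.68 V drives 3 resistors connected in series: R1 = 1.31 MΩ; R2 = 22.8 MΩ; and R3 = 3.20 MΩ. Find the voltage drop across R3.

V ≈ 0.900 V

Total series resistance ΣR = 1.31 + 22.8 + 3.20 = 27.31 MΩ.
By the voltage-divider rule, V = 7.68 × 3.200/27.31 = 0.8999 V.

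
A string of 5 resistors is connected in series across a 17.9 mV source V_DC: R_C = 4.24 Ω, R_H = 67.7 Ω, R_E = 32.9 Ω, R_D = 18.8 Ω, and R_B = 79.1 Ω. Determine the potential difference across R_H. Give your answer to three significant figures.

Series total: ΣR = 4.24 + 67.7 + 32.9 + 18.8 + 79.1 = 202.7 Ω.
Voltage divider: V = V_DC · (67.70 / 202.7) = 17.9 × 0.3339 = 5.977 mV.

V ≈ 5.98 mV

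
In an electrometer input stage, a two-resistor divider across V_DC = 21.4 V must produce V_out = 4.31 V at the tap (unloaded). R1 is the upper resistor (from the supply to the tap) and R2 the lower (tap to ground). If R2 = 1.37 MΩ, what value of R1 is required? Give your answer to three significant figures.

R1 ≈ 5.43 MΩ

The divider ratio is R2/(R1+R2) = 4.31/21.4 = 0.2014.
Rearranging, R1 = R2·(1−k)/k = 1.37 × 3.965 = 5.432 MΩ.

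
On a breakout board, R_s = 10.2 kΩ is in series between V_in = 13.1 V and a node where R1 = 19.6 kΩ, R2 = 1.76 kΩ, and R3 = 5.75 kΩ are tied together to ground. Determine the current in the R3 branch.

Equivalent of the parallel group: R_p = 1.261 kΩ.
V_A by voltage divider: V_A = 13.1 × 1.261/(10.2 + 1.261) = 1.441 V.
Branch current I = V_A/R3 = 1.441/5.75 = 0.2506 mA.

I ≈ 0.251 mA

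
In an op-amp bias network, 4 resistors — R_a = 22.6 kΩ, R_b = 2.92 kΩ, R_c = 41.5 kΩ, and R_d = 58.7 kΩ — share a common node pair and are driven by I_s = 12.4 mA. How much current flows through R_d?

ΣG = 1/22.6 + 1/2.92 + 1/41.5 + 1/58.7 = 0.4278.
R_d takes the fraction G_k/ΣG = 0.01704/0.4278 = 0.03982, so I = 12.4 × 0.03982 = 0.4937 mA.

I ≈ 0.494 mA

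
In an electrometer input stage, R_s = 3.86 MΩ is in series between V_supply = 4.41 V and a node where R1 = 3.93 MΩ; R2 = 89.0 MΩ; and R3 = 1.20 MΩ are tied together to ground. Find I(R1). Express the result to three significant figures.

Parallel bank: R_p = 1/(1/3.93 + 1/89.0 + 1/1.20) = 0.9099 MΩ.
Node voltage V_A = V_supply · R_p/(R_s + R_p) = 4.41 × 0.1908 = 0.8412 V.
Branch current I = V_A/R1 = 0.8412/3.93 = 0.2141 µA.

I ≈ 0.214 µA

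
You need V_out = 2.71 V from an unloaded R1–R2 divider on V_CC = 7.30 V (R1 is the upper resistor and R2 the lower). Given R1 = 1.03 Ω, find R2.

The divider ratio is R2/(R1+R2) = 2.71/7.30 = 0.3712.
Rearranging, R2 = R1·k/(1−k) = 1.03 × 0.5904 = 0.6081 Ω.

R2 ≈ 0.608 Ω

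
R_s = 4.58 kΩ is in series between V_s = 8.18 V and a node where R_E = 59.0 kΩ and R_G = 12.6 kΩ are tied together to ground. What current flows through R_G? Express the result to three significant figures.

Parallel bank: R_p = 1/(1/59.0 + 1/12.6) = 10.38 kΩ.
V_A = 8.18 × 10.38/14.96 = 5.676 V.
Branch current I = V_A/R_G = 5.676/12.6 = 0.4505 mA.

I ≈ 0.450 mA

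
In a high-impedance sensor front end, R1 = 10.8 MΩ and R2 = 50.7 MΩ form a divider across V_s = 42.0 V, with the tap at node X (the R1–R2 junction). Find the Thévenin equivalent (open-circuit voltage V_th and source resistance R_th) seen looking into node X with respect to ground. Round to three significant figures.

V_th is the unloaded tap voltage: V_s · R2/(R1+R2) = 42.0 × 0.8244 = 34.62 V.
Looking into X with the source shorted: R_th = R1·R2/(R1+R2) = 10.80 × 50.7/61.50 = 8.903 MΩ.

V_th ≈ 34.6 V, R_th ≈ 8.90 MΩ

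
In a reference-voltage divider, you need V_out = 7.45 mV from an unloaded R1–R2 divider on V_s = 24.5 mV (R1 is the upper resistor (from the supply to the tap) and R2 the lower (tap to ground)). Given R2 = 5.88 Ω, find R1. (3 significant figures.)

V_out/V_s = R2/(R1+R2) = 0.3041.
So R1 = R2 · (V_s/V_out − 1) = 5.88 × (24.5/7.45 − 1) = 5.88 × 2.289 = 13.46 Ω.

R1 ≈ 13.5 Ω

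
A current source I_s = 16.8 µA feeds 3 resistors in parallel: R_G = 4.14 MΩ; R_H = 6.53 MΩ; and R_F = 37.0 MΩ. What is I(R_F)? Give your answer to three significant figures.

ΣG = 1/4.14 + 1/6.53 + 1/37.0 = 0.4217.
By the current-divider rule, I = I_s · G_k/ΣG = 16.8 × 0.06409 = 1.077 µA.

I ≈ 1.08 µA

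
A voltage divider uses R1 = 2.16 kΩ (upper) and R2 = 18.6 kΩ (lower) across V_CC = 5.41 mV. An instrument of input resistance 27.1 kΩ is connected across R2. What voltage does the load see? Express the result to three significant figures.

R2 ‖ R_L = (18.6 × 27.1)/(18.6 + 27.1) = 11.03 kΩ.
Then V_out = V_CC · R2'/(R1 + R2') = 5.41 × 11.03/13.19 = 4.524 mV.

V_out ≈ 4.52 mV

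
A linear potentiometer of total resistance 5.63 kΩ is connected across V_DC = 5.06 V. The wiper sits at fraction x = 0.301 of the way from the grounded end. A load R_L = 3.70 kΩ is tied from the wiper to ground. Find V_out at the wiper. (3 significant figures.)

The pot divides into 3.935 kΩ above the wiper and 1.695 kΩ below.
R_L loads the lower segment: effective lower R = 1.162 kΩ.
Loaded-divider output: V_out = 5.06 × 0.2280 = 1.154 V.

V_out ≈ 1.15 V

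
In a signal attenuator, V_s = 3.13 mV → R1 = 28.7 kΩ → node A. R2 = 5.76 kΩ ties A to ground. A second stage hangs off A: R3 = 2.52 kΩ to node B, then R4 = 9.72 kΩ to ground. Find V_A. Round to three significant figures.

Looking into the second stage from A: R3 + R4 = 12.24 kΩ appears in parallel with R2.
Effective lower resistance at A: R2 ‖ 12.24 = 3.917 kΩ.
First divider: V_A = V_s · 3.917/(28.7 + 3.917) = 0.3759 mV.

V_A ≈ 0.376 mV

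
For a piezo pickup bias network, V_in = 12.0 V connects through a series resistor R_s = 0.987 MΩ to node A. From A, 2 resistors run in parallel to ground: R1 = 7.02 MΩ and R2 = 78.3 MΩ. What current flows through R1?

Combine the parallel branches: R_p = (1/7.02 + 1/78.3)⁻¹ = 6.442 MΩ.
V_A = 12.0 × 6.442/7.429 = 10.41 V.
I(R1) = V_A / R1 = 10.41/7.02 = 1.482 µA.

I ≈ 1.48 µA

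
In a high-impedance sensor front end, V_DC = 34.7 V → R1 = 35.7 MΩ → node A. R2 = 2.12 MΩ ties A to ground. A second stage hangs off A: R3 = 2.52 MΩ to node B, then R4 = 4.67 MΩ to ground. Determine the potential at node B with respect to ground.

V_B ≈ 0.988 V

The second stage (R3 + R4 = 7.190 MΩ) loads node A in parallel with R2.
Effective lower resistance at A: R2 ‖ 7.190 = 1.637 MΩ.
So V_A = 34.7 × 0.04385 = 1.522 V.
Then the unloaded second divider: V_B = V_A × R4/(R3+R4) = 1.522 × 0.6495 = 0.9883 V.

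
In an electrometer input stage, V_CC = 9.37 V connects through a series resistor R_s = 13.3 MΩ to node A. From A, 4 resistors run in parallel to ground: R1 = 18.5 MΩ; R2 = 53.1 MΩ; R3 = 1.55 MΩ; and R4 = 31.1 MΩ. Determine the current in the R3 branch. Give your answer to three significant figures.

I ≈ 0.551 µA

Equivalent of the parallel group: R_p = 1.333 MΩ.
V_A = 9.37 × 1.333/14.63 = 0.8535 V.
I(R3) = V_A / R3 = 0.8535/1.55 = 0.5507 µA.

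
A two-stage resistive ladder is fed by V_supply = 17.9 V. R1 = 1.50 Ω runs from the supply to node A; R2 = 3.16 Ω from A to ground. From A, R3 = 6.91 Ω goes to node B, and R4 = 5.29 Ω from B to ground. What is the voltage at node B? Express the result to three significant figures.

Node A sees R2 in parallel with the series input of stage 2, R3 + R4 = 12.20 Ω.
R2 ‖ (R3+R4) = 2.510 Ω.
V_A = 17.9 × 2.510/(1.50 + 2.510) = 11.20 V.
V_B = V_A × 0.4336 = 4.858 V.

V_B ≈ 4.86 V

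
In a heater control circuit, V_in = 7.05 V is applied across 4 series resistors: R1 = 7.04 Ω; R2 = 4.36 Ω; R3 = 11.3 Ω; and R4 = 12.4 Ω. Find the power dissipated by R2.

The common current is I = 7.05/35.10 = 0.2009 A.
P = I²R = 0.04034 × 4.36 = 0.1759 W.

P ≈ 0.176 W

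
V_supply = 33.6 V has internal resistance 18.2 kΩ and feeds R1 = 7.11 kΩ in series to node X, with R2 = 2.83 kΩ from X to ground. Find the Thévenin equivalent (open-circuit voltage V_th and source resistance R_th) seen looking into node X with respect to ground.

V_th ≈ 3.38 V, R_th ≈ 2.55 kΩ

R1' = 18.2 + 7.11 = 25.31 kΩ (source resistance + R1).
V_th is the unloaded tap voltage: V_supply · R2/(R1'+R2) = 33.6 × 0.1006 = 3.379 V.
With V_supply suppressed (replaced by a short), R_th = R1' ‖ R2 = (25.31 × 2.83)/(25.31 + 2.83) = 2.545 kΩ.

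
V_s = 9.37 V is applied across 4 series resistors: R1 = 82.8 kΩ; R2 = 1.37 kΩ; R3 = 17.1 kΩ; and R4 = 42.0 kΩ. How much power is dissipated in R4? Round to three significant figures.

Series current I = V_s/ΣR = 9.37/143.3 = 0.06540 mA.
P = I²R = 0.004277 × 42.0 = 0.1796 mW.

P ≈ 0.180 mW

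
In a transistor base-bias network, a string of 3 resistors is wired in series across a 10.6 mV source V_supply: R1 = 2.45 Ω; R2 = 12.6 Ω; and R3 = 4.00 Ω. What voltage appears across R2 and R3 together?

V ≈ 9.24 mV

Series total: ΣR = 2.45 + 12.6 + 4.00 = 19.05 Ω.
R_{R2..R3} = 12.6 + 4.00 = 16.60 Ω.
Voltage divider: V = V_supply · (16.60 / 19.05) = 10.6 × 0.8714 = 9.237 mV.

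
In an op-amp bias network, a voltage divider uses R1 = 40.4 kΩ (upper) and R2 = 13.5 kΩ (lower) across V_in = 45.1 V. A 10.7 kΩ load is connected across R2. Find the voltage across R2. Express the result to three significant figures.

The load sits in parallel with R2, giving an effective lower resistance R2' = R2·R_L/(R2+R_L) = 5.969 kΩ.
Voltage divider with the loaded lower leg: V_out = 45.1 × 5.969/(40.4 + 5.969) = 45.1 × 0.1287 = 5.806 V.
(Unloaded it would be 11.3 V; the load pulls it down.)

V_out ≈ 5.81 V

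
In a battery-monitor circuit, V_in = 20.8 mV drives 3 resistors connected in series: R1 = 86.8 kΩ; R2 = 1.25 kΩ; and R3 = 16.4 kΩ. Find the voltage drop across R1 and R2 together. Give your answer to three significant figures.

ΣR = 86.8 + 1.25 + 16.4 = 104.4 kΩ.
R_{R1..R2} = 86.8 + 1.25 = 88.05 kΩ.
Voltage divider: V = V_in · (88.05 / 104.4) = 20.8 × 0.8430 = 17.53 mV.

V ≈ 17.5 mV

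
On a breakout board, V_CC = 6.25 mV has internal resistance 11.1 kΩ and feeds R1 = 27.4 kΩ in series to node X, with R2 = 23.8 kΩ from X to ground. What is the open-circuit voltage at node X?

R1' = 11.1 + 27.4 = 38.50 kΩ (source resistance + R1).
Open-circuit (no load on X): V_th = V_CC · R2/(R1' + R2) = 6.25 × 23.8/(38.50 + 23.8) = 2.388 mV.

V_th ≈ 2.39 mV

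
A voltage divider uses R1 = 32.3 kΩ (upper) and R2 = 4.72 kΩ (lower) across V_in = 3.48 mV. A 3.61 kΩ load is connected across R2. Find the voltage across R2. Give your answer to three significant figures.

V_out ≈ 0.207 mV

R2 ‖ R_L = (4.72 × 3.61)/(4.72 + 3.61) = 2.046 kΩ.
Now apply the divider: V_out = 3.48 × 0.05956 = 0.2073 mV.
(Unloaded it would be 0.444 mV; the load pulls it down.)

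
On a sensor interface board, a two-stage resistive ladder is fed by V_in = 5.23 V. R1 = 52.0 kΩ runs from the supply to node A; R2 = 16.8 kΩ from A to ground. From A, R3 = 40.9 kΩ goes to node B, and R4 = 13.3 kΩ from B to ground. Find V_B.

V_B ≈ 0.254 V

Node A sees R2 in parallel with the series input of stage 2, R3 + R4 = 54.20 kΩ.
Effective lower resistance at A: R2 ‖ 54.20 = 12.82 kΩ.
So V_A = 5.23 × 0.1978 = 1.035 V.
V_B = V_A × 0.2454 = 0.2539 V.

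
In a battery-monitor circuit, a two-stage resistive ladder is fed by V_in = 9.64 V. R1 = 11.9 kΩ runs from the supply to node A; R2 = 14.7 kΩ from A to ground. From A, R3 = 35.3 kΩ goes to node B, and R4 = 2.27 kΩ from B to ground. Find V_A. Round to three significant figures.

V_A ≈ 4.53 V

Node A sees R2 in parallel with the series input of stage 2, R3 + R4 = 37.57 kΩ.
R2 ‖ (R3+R4) = 10.57 kΩ.
V_A = 9.64 × 10.57/(11.9 + 10.57) = 4.534 V.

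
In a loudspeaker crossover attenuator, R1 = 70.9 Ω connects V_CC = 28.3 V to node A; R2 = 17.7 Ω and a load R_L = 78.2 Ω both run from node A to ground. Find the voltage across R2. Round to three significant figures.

First combine the lower leg with the load: R2 ‖ R_L = 14.43 Ω.
Now apply the divider: V_out = 28.3 × 0.1691 = 4.787 V.

V_out ≈ 4.79 V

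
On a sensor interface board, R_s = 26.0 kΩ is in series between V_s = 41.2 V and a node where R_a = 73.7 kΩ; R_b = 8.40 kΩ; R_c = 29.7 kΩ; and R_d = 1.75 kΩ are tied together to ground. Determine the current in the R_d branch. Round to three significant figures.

I ≈ 1.17 mA

Parallel bank: R_p = 1/(1/73.7 + 1/8.40 + 1/29.7 + 1/1.75) = 1.356 kΩ.
V_A by voltage divider: V_A = 41.2 × 1.356/(26.0 + 1.356) = 2.042 V.
Branch current I = V_A/R_d = 2.042/1.75 = 1.167 mA.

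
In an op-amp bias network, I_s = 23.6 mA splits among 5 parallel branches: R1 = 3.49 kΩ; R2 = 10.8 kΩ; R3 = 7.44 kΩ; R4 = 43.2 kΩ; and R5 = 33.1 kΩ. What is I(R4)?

Conductances: ΣG = 1/3.49 + 1/10.8 + 1/7.44 + 1/43.2 + 1/33.1 = 0.5669 (1/kΩ).
R4 takes the fraction G_k/ΣG = 0.02315/0.5669 = 0.04083, so I = 23.6 × 0.04083 = 0.9637 mA.

I ≈ 0.964 mA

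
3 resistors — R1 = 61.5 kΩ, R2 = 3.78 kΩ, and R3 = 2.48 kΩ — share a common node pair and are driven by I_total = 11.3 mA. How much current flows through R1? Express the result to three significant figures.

I ≈ 0.269 mA

ΣG = 1/61.5 + 1/3.78 + 1/2.48 = 0.6840.
By the current-divider rule, I = I_total · G_k/ΣG = 11.3 × 0.02377 = 0.2686 mA.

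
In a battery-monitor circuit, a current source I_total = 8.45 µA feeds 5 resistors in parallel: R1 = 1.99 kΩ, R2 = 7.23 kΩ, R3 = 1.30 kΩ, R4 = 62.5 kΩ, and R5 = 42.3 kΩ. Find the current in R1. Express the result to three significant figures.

Total conductance ΣG = 1/1.99 + 1/7.23 + 1/1.30 + 1/62.5 + 1/42.3 = 1.450 (units of 1/kΩ).
Current divider: I(R1) = I_total · G_k/ΣG = 8.45 × (0.5025/1.450) = 8.45 × 0.3466 = 2.929 µA.

I ≈ 2.93 µA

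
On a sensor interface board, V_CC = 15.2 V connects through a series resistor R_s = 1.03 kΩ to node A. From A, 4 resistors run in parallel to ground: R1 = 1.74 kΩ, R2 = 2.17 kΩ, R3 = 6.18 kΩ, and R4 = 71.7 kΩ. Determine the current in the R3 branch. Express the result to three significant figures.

Combine the parallel branches: R_p = (1/1.74 + 1/2.17 + 1/6.18 + 1/71.7)⁻¹ = 0.8256 kΩ.
V_A = 15.2 × 0.8256/1.856 = 6.763 V.
I(R3) = V_A / R3 = 6.763/6.18 = 1.094 mA.

I ≈ 1.09 mA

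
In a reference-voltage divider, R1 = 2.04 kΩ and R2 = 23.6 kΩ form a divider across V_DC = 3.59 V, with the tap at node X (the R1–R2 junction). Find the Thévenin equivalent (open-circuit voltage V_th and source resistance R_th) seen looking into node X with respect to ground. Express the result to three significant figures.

V_th ≈ 3.30 V, R_th ≈ 1.88 kΩ

V_th is the unloaded tap voltage: V_DC · R2/(R1+R2) = 3.59 × 0.9204 = 3.304 V.
With V_DC suppressed (replaced by a short), R_th = R1 ‖ R2 = (2.040 × 23.6)/(2.040 + 23.6) = 1.878 kΩ.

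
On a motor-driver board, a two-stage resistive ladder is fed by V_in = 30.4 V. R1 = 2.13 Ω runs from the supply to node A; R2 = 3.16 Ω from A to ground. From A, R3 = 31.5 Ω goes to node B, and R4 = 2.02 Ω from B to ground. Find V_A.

Looking into the second stage from A: R3 + R4 = 33.52 Ω appears in parallel with R2.
Effective lower resistance at A: R2 ‖ 33.52 = 2.888 Ω.
First divider: V_A = V_in · 2.888/(2.13 + 2.888) = 17.50 V.

V_A ≈ 17.5 V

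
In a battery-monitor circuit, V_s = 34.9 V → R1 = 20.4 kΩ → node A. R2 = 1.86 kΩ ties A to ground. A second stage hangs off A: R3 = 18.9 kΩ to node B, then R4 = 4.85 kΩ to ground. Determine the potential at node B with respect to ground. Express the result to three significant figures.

V_B ≈ 0.556 V

The second stage (R3 + R4 = 23.75 kΩ) loads node A in parallel with R2.
R2 ‖ (R3+R4) = 1.725 kΩ.
First divider: V_A = V_s · 1.725/(20.4 + 1.725) = 2.721 V.
Stage 2 is unloaded, so V_B = V_A · R4/(R3+R4) = 2.721 × 4.85/23.75 = 0.5556 V.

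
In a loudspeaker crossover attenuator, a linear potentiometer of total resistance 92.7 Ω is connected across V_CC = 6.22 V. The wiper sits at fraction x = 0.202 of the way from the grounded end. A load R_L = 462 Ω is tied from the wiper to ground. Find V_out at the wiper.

V_out ≈ 1.22 V

Split the track: R_lower = x·R_p = 18.73 Ω, R_upper = (1−x)·R_p = 73.97 Ω.
R_L loads the lower segment: effective lower R = 18.00 Ω.
V_out = 6.22 × 18.00/(73.97 + 18.00) = 1.217 V.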